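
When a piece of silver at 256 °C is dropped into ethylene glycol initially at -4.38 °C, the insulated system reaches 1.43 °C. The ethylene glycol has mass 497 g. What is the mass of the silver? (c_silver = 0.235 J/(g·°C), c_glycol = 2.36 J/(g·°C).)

Heat lost by the silver = heat gained by the glycol:
m×0.235×(256 − 1.43) = 497×2.36×(1.43 − (-4.38))
59.82 m = 6814.7  ⇒  m ≈ 113.9 g

m ≈ 114 g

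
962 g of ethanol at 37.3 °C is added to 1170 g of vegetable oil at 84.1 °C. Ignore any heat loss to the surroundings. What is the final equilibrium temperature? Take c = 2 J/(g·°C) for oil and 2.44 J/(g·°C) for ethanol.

T_f ≈ 60.7 °C

Setting the total heat transfer to zero:
1170·2·(T − 84.1) + 962·2.44·(T − 37.3) = 0
4687.3 T = 284348
T = 284348 / 4687.3 = 60.7 °C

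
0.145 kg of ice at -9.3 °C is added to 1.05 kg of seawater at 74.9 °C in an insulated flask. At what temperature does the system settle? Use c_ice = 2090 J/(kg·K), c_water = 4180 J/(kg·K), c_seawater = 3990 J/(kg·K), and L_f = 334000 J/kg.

T_f ≈ 54.7 °C

Energy balance with sensible and latent terms:
ice -9.3→0 °C: 0.145·2090·9.3 = 2818.4
  fusion: m_ice L_f = 0.145·334000 = 48430
  warm the meltwater: 606.1 T
  seawater cools: 1.05·3990·(T − 74.9) = 4189.5(T − 74.9)
4795.6 T = 313794 − 51248 = 262545
T ≈ 54.75 °C — above 0 °C, consistent with complete melting.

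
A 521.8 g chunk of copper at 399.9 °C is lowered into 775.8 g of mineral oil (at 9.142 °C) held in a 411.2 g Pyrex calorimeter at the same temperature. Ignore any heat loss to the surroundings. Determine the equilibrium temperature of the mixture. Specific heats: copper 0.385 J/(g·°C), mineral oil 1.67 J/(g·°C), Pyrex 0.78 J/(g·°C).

T_f ≈ 52.3 °C

Net heat exchanged in the isolated system is zero:
521.8×0.385×(T − 399.9) + 775.8×1.67×(T − 9.142) + 411.2×0.78×(T − 9.142) = 0
1817.2 T = 95114
T ≈ 52.34 °C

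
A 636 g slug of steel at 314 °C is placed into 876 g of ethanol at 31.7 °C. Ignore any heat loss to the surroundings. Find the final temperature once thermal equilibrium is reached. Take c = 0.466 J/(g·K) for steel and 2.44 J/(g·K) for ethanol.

T_f ≈ 66.1 °C

|Q_steel| = |Q_ethanol|:
636*0.466*(314 − T) = 876*2.44*(T − 31.7)
296.38(314 − T) = 2137.4(T − 31.7)
2433.8 T = 160819  ⇒  T ≈ 66.08 °C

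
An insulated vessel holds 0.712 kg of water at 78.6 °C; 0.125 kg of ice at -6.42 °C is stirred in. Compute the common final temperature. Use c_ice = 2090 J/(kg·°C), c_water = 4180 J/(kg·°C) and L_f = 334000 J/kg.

T_f ≈ 54.4 °C

Sum of m c ΔT and latent-heat terms is zero:
ice -6.42→0 °C: 0.125×2090×6.42 = 1677.2; melt ice: 0.125×334000 = 41750; warm the meltwater: 522.5 T; water: 2976.2(T − 78.6)
3498.7 T = 233926 − 43427 = 190499
T ≈ 54.45 °C (positive, so assuming full melt was valid).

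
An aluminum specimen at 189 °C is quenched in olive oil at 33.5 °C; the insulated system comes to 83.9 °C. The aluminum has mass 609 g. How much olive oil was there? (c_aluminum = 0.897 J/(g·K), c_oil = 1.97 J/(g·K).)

m ≈ 578 g

|Q_aluminum| = |Q_oil|:
609·0.897·(189 − 83.9) = m·1.97·(83.9 − 33.5)
99.29 m = 57413  ⇒  m ≈ 578.3 g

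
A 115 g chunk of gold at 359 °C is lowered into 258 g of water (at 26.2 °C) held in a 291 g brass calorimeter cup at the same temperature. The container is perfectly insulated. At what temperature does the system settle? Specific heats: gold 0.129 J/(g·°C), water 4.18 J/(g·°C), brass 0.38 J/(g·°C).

T_f = Σ m_i c_i T_i / Σ m_i c_i:
T_f = (14.84·359 + 1078.4·26.2 + 110.58·26.2) / (14.84 + 1078.4 + 110.58)
    = 36478 / 1203.9 ≈ 30.30 °C

T_f ≈ 30.3 °C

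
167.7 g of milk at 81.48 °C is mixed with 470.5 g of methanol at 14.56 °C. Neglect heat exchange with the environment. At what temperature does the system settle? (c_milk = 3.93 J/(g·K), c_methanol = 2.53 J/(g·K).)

Net heat exchanged in the isolated system is zero:
167.7·3.93·(T − 81.48) + 470.5·2.53·(T − 14.56) = 0
659.06(T − 81.48) + 1190.4(T − 14.56) = 0
(659.06 + 1190.4) T = 659.06·81.48 + 1190.4·14.56
T ≈ 38.41 °C

T_f ≈ 38.4 °C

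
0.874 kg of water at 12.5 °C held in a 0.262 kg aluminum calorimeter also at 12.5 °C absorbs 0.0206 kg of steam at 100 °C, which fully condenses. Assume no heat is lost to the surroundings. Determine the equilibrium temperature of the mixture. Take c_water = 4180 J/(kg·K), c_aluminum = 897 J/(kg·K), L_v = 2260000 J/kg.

Setting the total heat transfer to zero:
latent heat released on condensation: 0.0206×2260000 = 46556
  condensed water 100 °C→T: 86.11(T − 100)
  original water: 3653.3(T − 12.5)
  aluminum cup: 0.262×897×(T − 12.5) = 235.01(T − 12.5)
3974.4 T = 46556 + 8610.8 + 48604 = 103771
T ≈ 26.11 °C, under the boiling point, so the assumption holds.

T_f ≈ 26.1 °C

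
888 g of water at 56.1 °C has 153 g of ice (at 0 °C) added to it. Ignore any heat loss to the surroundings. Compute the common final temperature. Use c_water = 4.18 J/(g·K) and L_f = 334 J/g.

Taking heat into each body as positive, Σ m c ΔT = 0:
melt ice: 153×334 = 51102
  warm the meltwater: 639.54 T
  water cools: 888×4.18×(T − 56.1) = 3711.8(T − 56.1)
4351.4 T = 208234 − 51102 = 157132
T ≈ 36.11 °C (positive, so assuming full melt was valid).

T_f ≈ 36.1 °C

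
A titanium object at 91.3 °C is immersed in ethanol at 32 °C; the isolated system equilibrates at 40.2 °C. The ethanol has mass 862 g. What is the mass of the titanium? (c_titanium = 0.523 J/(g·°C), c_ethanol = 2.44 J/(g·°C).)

Conservation of energy gives ΣQ = 0:
m·0.523·(40.2 − 91.3) + 862·2.44·(40.2 − 32) = 0
-26.73 m = -17247
m = -17247/-26.73 ≈ 645.3 g

m ≈ 645 g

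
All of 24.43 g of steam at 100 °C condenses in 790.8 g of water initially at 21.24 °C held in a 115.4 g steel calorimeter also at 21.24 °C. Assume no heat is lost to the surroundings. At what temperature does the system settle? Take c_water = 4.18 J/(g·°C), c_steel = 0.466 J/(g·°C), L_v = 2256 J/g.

Sum of m c ΔT and latent-heat terms is zero:
steam→water at 100 °C releases m L_v = 24.43×2256 = 55114; condensed water 100 °C→T: 102.12(T − 100); original water: 3305.5(T − 21.24); cup: 53.78(T − 21.24)
3461.4 T = 55114 + 10212 + 71352 = 136678
T ≈ 39.49 °C — below 100 °C, confirming all the steam condensed.

T_f ≈ 39.5 °C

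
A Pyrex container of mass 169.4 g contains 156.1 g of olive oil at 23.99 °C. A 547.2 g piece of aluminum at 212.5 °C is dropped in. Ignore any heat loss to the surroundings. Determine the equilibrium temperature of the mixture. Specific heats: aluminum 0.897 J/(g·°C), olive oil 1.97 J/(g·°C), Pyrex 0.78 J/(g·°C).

T_f ≈ 123.4 °C

Conservation of energy gives ΣQ = 0:
547.2*0.897*(T − 212.5) + 156.1*1.97*(T − 23.99) + 169.4*0.78*(T − 23.99) = 0
(490.84 + 307.52 + 132.13) T = 490.84*212.5 + 307.52*23.99 + 132.13*23.99
T = 114850/930.49 ≈ 123.43 °C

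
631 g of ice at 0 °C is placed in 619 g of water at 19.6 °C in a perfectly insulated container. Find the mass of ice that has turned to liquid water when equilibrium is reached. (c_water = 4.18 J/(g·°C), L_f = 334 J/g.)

m_melted ≈ 152 g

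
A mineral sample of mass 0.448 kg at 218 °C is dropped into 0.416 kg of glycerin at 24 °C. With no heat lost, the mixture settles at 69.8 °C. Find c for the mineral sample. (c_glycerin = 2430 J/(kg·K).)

c ≈ 697 J/(kg·K)

Conservation of energy gives ΣQ = 0:
0.448·c·(69.8 − 218) + 0.416·2430·(69.8 − 24) = 0
-66.39 c = -46298
c = -46298/-66.39 ≈ 697.3 J/(kg·K)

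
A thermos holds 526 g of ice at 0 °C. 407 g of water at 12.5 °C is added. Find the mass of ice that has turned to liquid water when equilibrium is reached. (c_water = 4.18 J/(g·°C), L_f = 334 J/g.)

Heat available from the water dropping to 0 °C: 407×4.18×12.5 = 21266 J.
Fully melting the ice requires m_ice L_f = 526×334 = 175684 J.
21266 J < 175684 J, so only part of the ice melts and the system sits at 0 °C.
Mass melted = 21266/334 ≈ 63.67 g.

m_melted ≈ 63.7 g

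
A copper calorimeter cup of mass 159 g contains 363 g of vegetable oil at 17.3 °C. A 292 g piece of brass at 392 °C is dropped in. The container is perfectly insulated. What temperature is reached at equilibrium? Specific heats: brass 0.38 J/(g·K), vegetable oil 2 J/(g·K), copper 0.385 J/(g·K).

T_f ≈ 63.6 °C

Conservation of energy gives ΣQ = 0:
292·0.38·(T − 392) + 363·2·(T − 17.3) + 159·0.385·(T − 17.3) = 0
110.96(T − 392) + 726(T − 17.3) + 61.22(T − 17.3) = 0
898.17 T = 57115
T = 57115/898.17 ≈ 63.59 °C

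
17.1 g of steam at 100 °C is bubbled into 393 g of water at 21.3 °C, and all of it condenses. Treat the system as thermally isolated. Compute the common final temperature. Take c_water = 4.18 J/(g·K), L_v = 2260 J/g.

Taking heat into each body as positive, Σ m c ΔT = 0:
latent heat released on condensation: 17.1×2260 = 38646
  condensate cools 100→T: 17.1×4.18×(T − 100) = 71.48(T − 100)
  original water: 1642.7(T − 21.3)
1714.2 T = 38646 + 7147.8 + 34990 = 80784
T ≈ 47.13 °C, under the boiling point, so the assumption holds.

T_f ≈ 47.1 °C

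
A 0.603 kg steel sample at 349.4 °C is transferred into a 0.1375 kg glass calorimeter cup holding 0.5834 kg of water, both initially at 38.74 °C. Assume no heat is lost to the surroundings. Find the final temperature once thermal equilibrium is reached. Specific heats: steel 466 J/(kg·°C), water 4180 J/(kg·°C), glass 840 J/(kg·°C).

Let T be the final temperature. ΣQ_i = 0:
0.603×466×(T − 349.4) + 0.5834×4180×(T − 38.74) + 0.1375×840×(T − 38.74) = 0
(281 + 2438.6 + 115.5) T = 281×349.4 + 2438.6×38.74 + 115.5×38.74
T ≈ 69.53 °C

T_f ≈ 69.5 °C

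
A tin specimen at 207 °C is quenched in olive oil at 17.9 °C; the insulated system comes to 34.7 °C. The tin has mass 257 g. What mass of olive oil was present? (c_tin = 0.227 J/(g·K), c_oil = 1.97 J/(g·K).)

Let T be the final temperature. ΣQ_i = 0:
257·0.227·(34.7 − 207) + m·1.97·(34.7 − 17.9) = 0
33.1 m = 10052
m = 10052/33.1 ≈ 303.7 g

m ≈ 304 g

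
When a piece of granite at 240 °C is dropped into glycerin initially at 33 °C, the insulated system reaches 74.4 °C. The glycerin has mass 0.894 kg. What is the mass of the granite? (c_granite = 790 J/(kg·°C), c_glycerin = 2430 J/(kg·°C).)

m ≈ 0.687 kg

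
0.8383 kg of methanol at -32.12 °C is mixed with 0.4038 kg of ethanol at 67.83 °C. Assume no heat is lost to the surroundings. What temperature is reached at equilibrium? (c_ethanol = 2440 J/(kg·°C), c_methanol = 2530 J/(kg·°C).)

Heat lost by the ethanol equals heat gained by the methanol:
0.4038×2440×(67.83 − T) = 0.8383×2530×(T − (-32.12))
985.27(67.83 − T) = 2120.9(T − (-32.12))
3106.2 T = -1292.3  ⇒  T ≈ -0.42 °C

T_f ≈ -0.4 °C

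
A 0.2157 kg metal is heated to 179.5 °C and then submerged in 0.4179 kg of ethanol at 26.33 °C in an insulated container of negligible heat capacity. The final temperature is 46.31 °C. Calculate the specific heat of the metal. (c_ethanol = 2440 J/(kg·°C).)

c ≈ 709 J/(kg·°C)

Energy conservation, ΣQ = 0:
0.2157×c×(46.31 − 179.5) + 0.4179×2440×(46.31 − 26.33) = 0
-28.73 c = -20373
c = -20373/-28.73 ≈ 709.1 J/(kg·°C)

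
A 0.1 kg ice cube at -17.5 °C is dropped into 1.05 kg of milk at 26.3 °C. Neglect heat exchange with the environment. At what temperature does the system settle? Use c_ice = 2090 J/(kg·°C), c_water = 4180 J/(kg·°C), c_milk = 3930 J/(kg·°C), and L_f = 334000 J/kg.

Net heat exchanged in the isolated system is zero:
warm ice to 0 °C: 0.1·2090·(0 − (-17.5)) = 3657.5; melt ice: 0.1·334000 = 33400; meltwater 0→T: 0.1·4180·T = 418 T; milk cools: 1.05·3930·(T − 26.3) = 4126.5(T − 26.3)
4544.5 T = 108527 − 37058 = 71469
T ≈ 15.73 °C (positive, so assuming full melt was valid).

T_f ≈ 15.7 °C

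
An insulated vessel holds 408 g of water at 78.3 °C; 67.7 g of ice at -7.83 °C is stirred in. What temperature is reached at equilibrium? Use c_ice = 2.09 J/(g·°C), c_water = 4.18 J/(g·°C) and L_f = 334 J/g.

Conservation of energy gives ΣQ = 0:
warm ice to 0 °C: 67.7×2.09×(0 − (-7.83)) = 1107.9
  fusion: m_ice L_f = 67.7×334 = 22612
  warm the meltwater: 282.99 T
  water: 1705.4(T − 78.3)
1988.4 T = 133536 − 23720 = 109816
T ≈ 55.23 °C — above 0 °C, consistent with complete melting.

T_f ≈ 55.2 °C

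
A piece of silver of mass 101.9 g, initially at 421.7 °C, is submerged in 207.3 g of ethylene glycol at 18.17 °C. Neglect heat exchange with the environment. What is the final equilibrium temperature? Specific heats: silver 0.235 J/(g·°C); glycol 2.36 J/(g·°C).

T_f is the heat-capacity-weighted average of the initial temperatures:
T_f = (23.95*421.7 + 489.23*18.17) / (23.95 + 489.23)
    = 18988 / 513.17 ≈ 37.00 °C

T_f ≈ 37.0 °C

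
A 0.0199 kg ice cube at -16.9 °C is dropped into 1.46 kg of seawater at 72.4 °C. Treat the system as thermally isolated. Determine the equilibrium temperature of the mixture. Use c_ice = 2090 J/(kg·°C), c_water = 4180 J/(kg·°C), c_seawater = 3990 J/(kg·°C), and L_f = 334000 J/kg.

Setting the total heat transfer to zero:
warm ice to 0 °C: 0.0199×2090×(0 − (-16.9)) = 702.89
  fusion: m_ice L_f = 0.0199×334000 = 6646.6
  meltwater 0→T: 0.0199×4180×T = 83.18 T
  seawater: 5825.4(T − 72.4)
5908.6 T = 421759 − 7349.5 = 414409
T ≈ 70.14 °C — above 0 °C, consistent with complete melting.

T_f ≈ 70.1 °C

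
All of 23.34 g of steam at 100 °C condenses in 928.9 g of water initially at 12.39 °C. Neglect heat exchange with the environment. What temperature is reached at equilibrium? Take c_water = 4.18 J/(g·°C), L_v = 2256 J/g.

T_f ≈ 27.8 °C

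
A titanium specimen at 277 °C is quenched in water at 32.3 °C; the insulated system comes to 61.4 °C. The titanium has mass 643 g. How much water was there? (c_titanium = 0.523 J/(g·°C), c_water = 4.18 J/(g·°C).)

m ≈ 596 g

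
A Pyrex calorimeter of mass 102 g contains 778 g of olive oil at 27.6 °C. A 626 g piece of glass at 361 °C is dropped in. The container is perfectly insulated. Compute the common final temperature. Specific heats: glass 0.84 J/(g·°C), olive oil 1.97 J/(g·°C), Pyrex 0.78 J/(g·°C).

Energy conservation, ΣQ = 0:
626×0.84×(T − 361) + 778×1.97×(T − 27.6) + 102×0.78×(T − 27.6) = 0
525.84(T − 361) + 1532.7(T − 27.6) + 79.56(T − 27.6) = 0
2138.1 T = 234326
T = 234326/2138.1 ≈ 109.60 °C

T_f ≈ 109.6 °C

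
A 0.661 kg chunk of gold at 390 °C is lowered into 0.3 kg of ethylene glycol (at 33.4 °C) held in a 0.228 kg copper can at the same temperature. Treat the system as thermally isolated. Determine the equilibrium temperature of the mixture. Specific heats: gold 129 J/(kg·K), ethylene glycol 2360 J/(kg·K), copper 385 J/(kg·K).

T_f ≈ 67.9 °C

Heat gained plus heat lost sum to zero:
0.661·129·(T − 390) + 0.3·2360·(T − 33.4) + 0.228·385·(T − 33.4) = 0
85.27(T − 390) + 708(T − 33.4) + 87.78(T − 33.4) = 0
(85.27 + 708 + 87.78) T = 85.27·390 + 708·33.4 + 87.78·33.4
T = 59834/881.05 ≈ 67.91 °C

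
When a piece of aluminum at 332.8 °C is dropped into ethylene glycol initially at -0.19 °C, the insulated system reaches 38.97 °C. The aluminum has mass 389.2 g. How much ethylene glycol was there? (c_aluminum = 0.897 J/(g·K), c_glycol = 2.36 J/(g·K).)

m ≈ 1110 g

Heat lost by the aluminum = heat gained by the glycol:
389.2×0.897×(332.8 − 38.97) = m×2.36×(38.97 − (-0.19))
92.42 m = 102580  ⇒  m ≈ 1110 g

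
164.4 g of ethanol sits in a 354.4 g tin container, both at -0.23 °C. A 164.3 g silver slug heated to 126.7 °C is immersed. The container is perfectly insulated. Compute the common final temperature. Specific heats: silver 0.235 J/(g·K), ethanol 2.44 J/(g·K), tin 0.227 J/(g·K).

T_f ≈ 9.2 °C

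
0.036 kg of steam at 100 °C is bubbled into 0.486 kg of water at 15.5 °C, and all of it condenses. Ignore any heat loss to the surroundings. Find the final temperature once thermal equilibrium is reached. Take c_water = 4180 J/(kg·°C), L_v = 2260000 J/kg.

Energy conservation, ΣQ = 0:
steam→water at 100 °C releases m L_v = 0.036·2260000 = 81360
  condensed water 100 °C→T: 150.48(T − 100)
  original water: 2031.5(T − 15.5)
2182 T = 81360 + 15048 + 31488 = 127896
T ≈ 58.62 °C — below 100 °C, confirming all the steam condensed.

T_f ≈ 58.6 °C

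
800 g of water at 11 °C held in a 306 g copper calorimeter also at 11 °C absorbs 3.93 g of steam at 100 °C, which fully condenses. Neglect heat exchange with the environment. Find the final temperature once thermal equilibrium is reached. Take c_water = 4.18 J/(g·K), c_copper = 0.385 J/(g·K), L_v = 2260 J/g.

T_f ≈ 14.0 °C

Sum of m c ΔT and latent-heat terms is zero:
condense steam: −3.93×2260 = −8881.8
  condensed water 100 °C→T: 16.43(T − 100)
  water warms: 800×4.18×(T − 11) = 3344(T − 11)
  copper cup: 306×0.385×(T − 11) = 117.81(T − 11)
3478.2 T = 8881.8 + 1642.7 + 38080 = 48604
T ≈ 13.97 °C — below 100 °C, confirming all the steam condensed.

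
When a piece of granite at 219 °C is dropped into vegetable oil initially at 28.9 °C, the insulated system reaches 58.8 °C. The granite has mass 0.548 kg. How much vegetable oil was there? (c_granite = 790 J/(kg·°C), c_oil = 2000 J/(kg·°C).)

Heat gained plus heat lost sum to zero:
0.548·790·(58.8 − 219) + m·2000·(58.8 − 28.9) = 0
59800 m = 69354
m = 69354/59800 ≈ 1.16 kg

m ≈ 1.16 kg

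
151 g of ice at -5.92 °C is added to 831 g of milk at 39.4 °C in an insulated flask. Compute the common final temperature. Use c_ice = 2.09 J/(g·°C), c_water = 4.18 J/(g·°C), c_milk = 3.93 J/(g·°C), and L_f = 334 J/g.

T_f ≈ 19.6 °C

Let T be the final temperature. ΣQ_i = 0:
warm ice to 0 °C: 151·2.09·(0 − (-5.92)) = 1868.3; latent heat to melt: 151·334 = 50434; warm the meltwater: 631.18 T; milk: 3265.8(T − 39.4)
3897 T = 128674 − 52302 = 76371
T ≈ 19.60 °C. Since T > 0 °C, the all-ice-melts assumption holds.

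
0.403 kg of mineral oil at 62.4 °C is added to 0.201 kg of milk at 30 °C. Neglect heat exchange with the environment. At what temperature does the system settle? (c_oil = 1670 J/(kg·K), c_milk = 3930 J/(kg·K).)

Heat lost by the oil equals heat gained by the milk:
0.403·1670·(62.4 − T) = 0.201·3930·(T − 30)
673.01(62.4 − T) = 789.93(T − 30)
1462.9 T = 65694  ⇒  T ≈ 44.91 °C

T_f ≈ 44.9 °C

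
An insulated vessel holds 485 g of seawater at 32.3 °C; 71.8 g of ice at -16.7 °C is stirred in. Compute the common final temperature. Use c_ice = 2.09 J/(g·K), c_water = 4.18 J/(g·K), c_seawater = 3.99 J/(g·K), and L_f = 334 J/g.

T_f ≈ 16.1 °C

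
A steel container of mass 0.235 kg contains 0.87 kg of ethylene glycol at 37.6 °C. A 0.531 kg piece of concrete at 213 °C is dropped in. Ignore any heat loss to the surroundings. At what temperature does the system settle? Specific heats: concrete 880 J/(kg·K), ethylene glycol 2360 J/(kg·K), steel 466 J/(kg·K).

T_f ≈ 68.8 °C

Energy conservation, ΣQ = 0:
0.531*880*(T − 213) + 0.87*2360*(T − 37.6) + 0.235*466*(T − 37.6) = 0
2630 T = 180849
T = 180849/2630 ≈ 68.76 °C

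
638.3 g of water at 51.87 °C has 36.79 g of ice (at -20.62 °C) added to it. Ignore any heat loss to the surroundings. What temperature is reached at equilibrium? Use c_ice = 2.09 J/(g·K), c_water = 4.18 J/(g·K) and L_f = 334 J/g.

Energy balance with sensible and latent terms:
ice -20.62→0 °C: 36.79·2.09·20.62 = 1585.5
  melt ice: 36.79·334 = 12288
  meltwater 0→T: 36.79·4.18·T = 153.78 T
  water: 2668.1(T − 51.87)
2821.9 T = 138394 − 13873 = 124521
T ≈ 44.13 °C. Since T > 0 °C, the all-ice-melts assumption holds.

T_f ≈ 44.1 °C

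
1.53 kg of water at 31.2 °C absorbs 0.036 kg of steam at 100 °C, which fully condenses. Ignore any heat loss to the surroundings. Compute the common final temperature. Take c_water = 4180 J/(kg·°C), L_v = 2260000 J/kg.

T_f ≈ 45.2 °C

Conservation of energy gives ΣQ = 0:
steam→water at 100 °C releases m L_v = 0.036·2260000 = 81360; condensate cools 100→T: 0.036·4180·(T − 100) = 150.48(T − 100); original water: 6395.4(T − 31.2)
6545.9 T = 81360 + 15048 + 199536 = 295944
T ≈ 45.21 °C (< 100 °C, so full condensation is consistent).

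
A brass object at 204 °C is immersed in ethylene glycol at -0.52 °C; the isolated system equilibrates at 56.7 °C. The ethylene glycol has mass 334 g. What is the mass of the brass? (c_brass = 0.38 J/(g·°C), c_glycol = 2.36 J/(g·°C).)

Energy conservation, ΣQ = 0:
m×0.38×(56.7 − 204) + 334×2.36×(56.7 − (-0.52)) = 0
-55.97 m = -45103
m = -45103/-55.97 ≈ 805.8 g

m ≈ 806 g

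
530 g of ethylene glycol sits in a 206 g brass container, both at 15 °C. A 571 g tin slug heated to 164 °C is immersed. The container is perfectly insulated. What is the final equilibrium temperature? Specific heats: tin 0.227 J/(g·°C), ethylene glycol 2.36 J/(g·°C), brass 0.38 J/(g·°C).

T_f ≈ 28.2 °C

Taking heat into each body as positive, Σ m c ΔT = 0:
571×0.227×(T − 164) + 530×2.36×(T − 15) + 206×0.38×(T − 15) = 0
1458.7 T = 41193
T = 41193/1458.7 ≈ 28.24 °C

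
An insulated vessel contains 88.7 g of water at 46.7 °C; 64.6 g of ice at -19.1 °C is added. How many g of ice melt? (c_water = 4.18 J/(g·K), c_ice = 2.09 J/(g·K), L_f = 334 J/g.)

Heat available from the water dropping to 0 °C: 88.7×4.18×46.7 = 17315 J.
Warming the ice to 0 °C takes 64.6×2.09×19.1 = 2578.8 J, leaving 14736 J for melting.
Melting all 64.6 g of ice would need 64.6×334 = 21576 J.
Since 14736 < 21576 J, not all the ice melts; equilibrium is at 0 °C.
m_melt = 14736 / L_f = 44.12 g.

m_melted ≈ 44.1 g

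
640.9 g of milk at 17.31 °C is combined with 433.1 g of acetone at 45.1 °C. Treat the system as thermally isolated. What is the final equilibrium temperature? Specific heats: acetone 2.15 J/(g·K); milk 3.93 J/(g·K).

Heat gained plus heat lost sum to zero:
433.1*2.15*(T − 45.1) + 640.9*3.93*(T − 17.31) = 0
3449.9 T = 85595
T = 85595/3449.9 ≈ 24.81 °C

T_f ≈ 24.8 °C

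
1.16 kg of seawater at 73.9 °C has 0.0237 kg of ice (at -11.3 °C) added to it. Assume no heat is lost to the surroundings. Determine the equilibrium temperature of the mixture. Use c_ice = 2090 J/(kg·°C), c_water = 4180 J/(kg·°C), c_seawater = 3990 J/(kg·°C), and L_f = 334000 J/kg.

T_f ≈ 70.6 °C

Setting the total heat transfer to zero:
warm ice to 0 °C: 0.0237×2090×(0 − (-11.3)) = 559.72; fusion: m_ice L_f = 0.0237×334000 = 7915.8; meltwater 0→T: 0.0237×4180×T = 99.07 T; seawater: 4628.4(T − 73.9)
4727.5 T = 342039 − 8475.5 = 333563
T ≈ 70.56 °C — above 0 °C, consistent with complete melting.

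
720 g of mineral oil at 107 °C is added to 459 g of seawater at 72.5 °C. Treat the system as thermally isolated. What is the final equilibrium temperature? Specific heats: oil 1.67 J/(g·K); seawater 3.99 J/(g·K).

Energy conservation, ΣQ = 0:
720×1.67×(T − 107) + 459×3.99×(T − 72.5) = 0
(1202.4 + 1831.4) T = 1202.4×107 + 1831.4×72.5
T ≈ 86.17 °C

T_f ≈ 86.2 °C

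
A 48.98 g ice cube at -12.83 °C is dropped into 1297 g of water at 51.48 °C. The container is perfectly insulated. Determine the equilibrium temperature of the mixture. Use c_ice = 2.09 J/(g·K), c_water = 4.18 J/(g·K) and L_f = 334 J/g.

T_f ≈ 46.5 °C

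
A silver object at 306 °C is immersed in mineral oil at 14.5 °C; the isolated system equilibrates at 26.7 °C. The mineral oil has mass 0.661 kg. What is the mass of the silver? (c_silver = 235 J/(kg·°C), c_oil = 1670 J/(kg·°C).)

m ≈ 0.205 kg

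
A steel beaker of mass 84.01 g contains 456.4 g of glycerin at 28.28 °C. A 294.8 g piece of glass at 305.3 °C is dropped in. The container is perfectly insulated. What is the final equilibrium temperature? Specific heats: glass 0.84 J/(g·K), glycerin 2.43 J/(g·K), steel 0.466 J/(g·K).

Conservation of energy gives ΣQ = 0:
294.8·0.84·(T − 305.3) + 456.4·2.43·(T − 28.28) + 84.01·0.466·(T − 28.28) = 0
247.63(T − 305.3) + 1109.1(T − 28.28) + 39.15(T − 28.28) = 0
1395.8 T = 108073
T ≈ 77.43 °C

T_f ≈ 77.4 °C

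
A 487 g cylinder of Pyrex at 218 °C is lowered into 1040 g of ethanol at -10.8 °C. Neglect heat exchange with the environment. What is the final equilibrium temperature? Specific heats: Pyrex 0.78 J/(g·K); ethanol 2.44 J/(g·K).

T_f ≈ 19.0 °C

T_f = Σ m_i c_i T_i / Σ m_i c_i:
T_f = (379.86*218 + 2537.6*(-10.8)) / (379.86 + 2537.6)
    = 55403 / 2917.5 ≈ 18.99 °C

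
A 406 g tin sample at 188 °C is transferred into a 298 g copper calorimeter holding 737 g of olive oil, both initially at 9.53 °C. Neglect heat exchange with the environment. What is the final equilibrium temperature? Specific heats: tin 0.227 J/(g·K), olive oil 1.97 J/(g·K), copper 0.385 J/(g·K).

T_f ≈ 19.4 °C

Energy conservation, ΣQ = 0:
406×0.227×(T − 188) + 737×1.97×(T − 9.53) + 298×0.385×(T − 9.53) = 0
1658.8 T = 32256
T = 32256/1658.8 ≈ 19.45 °C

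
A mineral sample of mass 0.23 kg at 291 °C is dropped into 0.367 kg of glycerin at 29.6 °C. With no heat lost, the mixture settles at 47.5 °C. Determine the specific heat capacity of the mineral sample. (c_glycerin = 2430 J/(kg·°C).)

Net heat exchanged in the isolated system is zero:
0.23×c×(47.5 − 291) + 0.367×2430×(47.5 − 29.6) = 0
-56.01 c = -15963
c = -15963/-56.01 ≈ 285 J/(kg·°C)

c ≈ 285 J/(kg·°C)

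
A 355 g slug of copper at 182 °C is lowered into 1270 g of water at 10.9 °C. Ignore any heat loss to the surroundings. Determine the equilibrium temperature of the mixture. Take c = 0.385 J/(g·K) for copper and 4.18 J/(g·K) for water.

Taking heat into each body as positive, Σ m c ΔT = 0:
355·0.385·(T − 182) + 1270·4.18·(T − 10.9) = 0
5445.3 T = 82739
T ≈ 15.19 °C

T_f ≈ 15.2 °C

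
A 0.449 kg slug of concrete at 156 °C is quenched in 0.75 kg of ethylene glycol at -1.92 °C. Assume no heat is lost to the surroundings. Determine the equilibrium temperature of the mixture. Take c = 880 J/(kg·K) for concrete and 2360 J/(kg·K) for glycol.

T_f ≈ 26.9 °C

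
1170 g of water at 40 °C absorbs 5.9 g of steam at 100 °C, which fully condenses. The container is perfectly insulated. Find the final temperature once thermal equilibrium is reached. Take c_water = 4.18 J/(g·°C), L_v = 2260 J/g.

Taking heat into each body as positive, Σ m c ΔT = 0:
steam→water at 100 °C releases m L_v = 5.9·2260 = 13334
  condensate cools 100→T: 5.9·4.18·(T − 100) = 24.66(T − 100)
  water warms: 1170·4.18·(T − 40) = 4890.6(T − 40)
4915.3 T = 13334 + 2466.2 + 195624 = 211424
T ≈ 43.01 °C, under the boiling point, so the assumption holds.

T_f ≈ 43.0 °C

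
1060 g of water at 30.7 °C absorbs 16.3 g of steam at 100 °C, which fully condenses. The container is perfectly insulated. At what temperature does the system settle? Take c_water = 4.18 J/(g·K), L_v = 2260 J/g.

Net heat exchanged in the isolated system is zero:
condense steam: −16.3×2260 = −36838; condensate cools 100→T: 16.3×4.18×(T − 100) = 68.13(T − 100); original water: 4430.8(T − 30.7)
4498.9 T = 36838 + 6813.4 + 136026 = 179677
T ≈ 39.94 °C, under the boiling point, so the assumption holds.

T_f ≈ 39.9 °C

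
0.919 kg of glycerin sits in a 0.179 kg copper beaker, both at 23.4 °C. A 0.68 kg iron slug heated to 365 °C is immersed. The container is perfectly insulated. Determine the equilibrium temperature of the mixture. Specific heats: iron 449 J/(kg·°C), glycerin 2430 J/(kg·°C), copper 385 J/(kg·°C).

T_f ≈ 63.4 °C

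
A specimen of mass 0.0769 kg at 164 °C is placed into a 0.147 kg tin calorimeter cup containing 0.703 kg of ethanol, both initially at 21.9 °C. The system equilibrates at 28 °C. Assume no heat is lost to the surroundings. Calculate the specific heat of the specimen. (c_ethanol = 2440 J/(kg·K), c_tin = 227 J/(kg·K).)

Net heat exchanged in the isolated system is zero:
0.0769·c·(28 − 164) + 0.703·2440·(28 − 21.9) + 0.147·227·(28 − 21.9) = 0
-10.46 c = -10667
c = -10667/-10.46 ≈ 1020 J/(kg·K)

c ≈ 1020 J/(kg·K)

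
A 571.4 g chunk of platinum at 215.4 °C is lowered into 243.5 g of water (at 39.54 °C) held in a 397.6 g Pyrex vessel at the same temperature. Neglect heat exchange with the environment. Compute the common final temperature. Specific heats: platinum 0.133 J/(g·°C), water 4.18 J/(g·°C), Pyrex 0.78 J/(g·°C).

T_f ≈ 49.1 °C

Let T be the final temperature. ΣQ_i = 0:
571.4×0.133×(T − 215.4) + 243.5×4.18×(T − 39.54) + 397.6×0.78×(T − 39.54) = 0
76(T − 215.4) + 1017.8(T − 39.54) + 310.13(T − 39.54) = 0
1404 T = 68877
T = 68877/1404 ≈ 49.06 °C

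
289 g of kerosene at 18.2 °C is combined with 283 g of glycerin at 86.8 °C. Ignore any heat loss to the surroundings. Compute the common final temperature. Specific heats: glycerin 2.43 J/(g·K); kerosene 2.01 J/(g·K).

T_f ≈ 55.4 °C

Setting the total heat transfer to zero:
283×2.43×(T − 86.8) + 289×2.01×(T − 18.2) = 0
687.69(T − 86.8) + 580.89(T − 18.2) = 0
(687.69 + 580.89) T = 687.69×86.8 + 580.89×18.2
T ≈ 55.39 °C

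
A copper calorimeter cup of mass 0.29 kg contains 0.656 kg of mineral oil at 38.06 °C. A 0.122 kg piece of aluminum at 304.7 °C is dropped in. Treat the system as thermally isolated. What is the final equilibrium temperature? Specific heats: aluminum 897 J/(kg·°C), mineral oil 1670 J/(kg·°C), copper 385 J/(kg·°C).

T_f ≈ 60.2 °C

Heat gained plus heat lost sum to zero:
0.122*897*(T − 304.7) + 0.656*1670*(T − 38.06) + 0.29*385*(T − 38.06) = 0
109.43(T − 304.7) + 1095.5(T − 38.06) + 111.65(T − 38.06) = 0
(109.43 + 1095.5 + 111.65) T = 109.43*304.7 + 1095.5*38.06 + 111.65*38.06
T ≈ 60.22 °C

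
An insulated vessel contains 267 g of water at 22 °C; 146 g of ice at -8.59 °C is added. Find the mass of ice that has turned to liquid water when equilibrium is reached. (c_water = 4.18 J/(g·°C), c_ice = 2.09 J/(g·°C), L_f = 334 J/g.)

Cooling the water to 0 °C releases 267×4.18×22 = 24553 J.
Warming the ice to 0 °C takes 146×2.09×8.59 = 2621.2 J, leaving 21932 J for melting.
To melt every bit of ice: 146×334 = 48764 J.
Since 21932 < 48764 J, not all the ice melts; equilibrium is at 0 °C.
m_melted×334 = 21932  ⇒  m_melted ≈ 65.67 g.

m_melted ≈ 65.7 g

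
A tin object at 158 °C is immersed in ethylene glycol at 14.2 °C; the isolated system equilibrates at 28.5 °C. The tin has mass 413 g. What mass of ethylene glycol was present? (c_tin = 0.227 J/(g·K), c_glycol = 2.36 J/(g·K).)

m ≈ 360 g

Net heat exchanged in the isolated system is zero:
413·0.227·(28.5 − 158) + m·2.36·(28.5 − 14.2) = 0
33.75 m = 12141
m = 12141/33.75 ≈ 359.7 g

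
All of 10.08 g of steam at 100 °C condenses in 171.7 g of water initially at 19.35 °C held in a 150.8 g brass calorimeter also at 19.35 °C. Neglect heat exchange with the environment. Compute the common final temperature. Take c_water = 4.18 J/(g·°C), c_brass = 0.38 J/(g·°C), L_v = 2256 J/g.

T_f ≈ 51.3 °C

Energy conservation, ΣQ = 0:
latent heat released on condensation: 10.08·2256 = 22740
  condensate cools 100→T: 10.08·4.18·(T − 100) = 42.13(T − 100)
  water warms: 171.7·4.18·(T − 19.35) = 717.71(T − 19.35)
  cup: 57.3(T − 19.35)
817.14 T = 22740 + 4213.4 + 14996 = 41950
T ≈ 51.34 °C — below 100 °C, confirming all the steam condensed.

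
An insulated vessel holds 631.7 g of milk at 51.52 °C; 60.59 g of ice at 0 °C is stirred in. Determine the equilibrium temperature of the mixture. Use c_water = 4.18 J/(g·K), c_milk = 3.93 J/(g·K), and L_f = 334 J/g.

Sum of m c ΔT and latent-heat terms is zero:
fusion: m_ice L_f = 60.59·334 = 20237; warm the meltwater: 253.27 T; milk cools: 631.7·3.93·(T − 51.52) = 2482.6(T − 51.52)
2735.8 T = 127903 − 20237 = 107666
T ≈ 39.35 °C — above 0 °C, consistent with complete melting.

T_f ≈ 39.4 °C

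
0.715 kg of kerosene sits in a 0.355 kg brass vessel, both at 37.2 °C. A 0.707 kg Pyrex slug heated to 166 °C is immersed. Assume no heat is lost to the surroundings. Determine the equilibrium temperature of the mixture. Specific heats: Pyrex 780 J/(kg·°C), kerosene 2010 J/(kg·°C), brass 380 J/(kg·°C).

With ΣQ=0 the equilibrium temperature is the m·c-weighted mean:
T_f = (551.46×166 + 1437.1×37.2 + 134.9×37.2) / (551.46 + 1437.1 + 134.9)
    = 150023 / 2123.5 ≈ 70.65 °C

T_f ≈ 70.6 °C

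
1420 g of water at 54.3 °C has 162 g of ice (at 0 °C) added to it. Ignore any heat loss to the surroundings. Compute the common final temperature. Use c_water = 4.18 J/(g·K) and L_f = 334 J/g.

T_f ≈ 40.6 °C

Let T be the final temperature. ΣQ_i = 0:
fusion: m_ice L_f = 162×334 = 54108
  meltwater 0→T: 162×4.18×T = 677.16 T
  water cools: 1420×4.18×(T − 54.3) = 5935.6(T − 54.3)
6612.8 T = 322303 − 54108 = 268195
T ≈ 40.56 °C (positive, so assuming full melt was valid).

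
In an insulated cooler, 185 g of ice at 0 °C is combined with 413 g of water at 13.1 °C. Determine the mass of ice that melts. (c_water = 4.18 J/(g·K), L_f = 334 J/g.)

m_melted ≈ 67.7 g

Heat available from the water dropping to 0 °C: 413·4.18·13.1 = 22615 J.
Fully melting the ice requires m_ice L_f = 185·334 = 61790 J.
22615 J < 61790 J, so only part of the ice melts and the system sits at 0 °C.
Mass melted = 22615/334 ≈ 67.71 g.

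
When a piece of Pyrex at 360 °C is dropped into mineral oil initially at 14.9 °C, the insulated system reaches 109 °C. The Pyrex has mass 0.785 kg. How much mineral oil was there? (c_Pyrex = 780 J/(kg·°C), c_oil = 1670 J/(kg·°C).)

m ≈ 0.978 kg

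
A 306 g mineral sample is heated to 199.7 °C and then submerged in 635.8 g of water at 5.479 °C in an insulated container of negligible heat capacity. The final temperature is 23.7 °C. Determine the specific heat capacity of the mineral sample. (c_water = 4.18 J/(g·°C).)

m_s c (T_s − T_f) = m_water c_water (T_f − T_0):
306×c×(199.7 − 23.7) = 635.8×4.18×(23.7 − 5.479)
53856 c = 48425  ⇒  c ≈ 0.8992 J/(g·°C)

c ≈ 0.899 J/(g·°C)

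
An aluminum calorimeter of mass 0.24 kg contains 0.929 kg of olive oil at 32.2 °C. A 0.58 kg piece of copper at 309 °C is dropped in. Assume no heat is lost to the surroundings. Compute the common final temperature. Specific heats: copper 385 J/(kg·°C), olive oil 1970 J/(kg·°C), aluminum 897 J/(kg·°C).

Conservation of energy gives ΣQ = 0:
0.58·385·(T − 309) + 0.929·1970·(T − 32.2) + 0.24·897·(T − 32.2) = 0
(223.3 + 1830.1 + 215.28) T = 223.3·309 + 1830.1·32.2 + 215.28·32.2
T ≈ 59.44 °C

T_f ≈ 59.4 °C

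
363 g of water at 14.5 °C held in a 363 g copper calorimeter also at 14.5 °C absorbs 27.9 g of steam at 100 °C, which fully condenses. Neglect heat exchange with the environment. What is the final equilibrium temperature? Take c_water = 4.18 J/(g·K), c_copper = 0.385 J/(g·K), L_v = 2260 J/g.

T_f ≈ 55.7 °C

Energy balance with sensible and latent terms:
steam→water at 100 °C releases m L_v = 27.9·2260 = 63054; condensate cools 100→T: 27.9·4.18·(T − 100) = 116.62(T − 100); original water: 1517.3(T − 14.5); copper cup: 363·0.385·(T − 14.5) = 139.75(T − 14.5)
1773.7 T = 63054 + 11662 + 24028 = 98744
T ≈ 55.67 °C — below 100 °C, confirming all the steam condensed.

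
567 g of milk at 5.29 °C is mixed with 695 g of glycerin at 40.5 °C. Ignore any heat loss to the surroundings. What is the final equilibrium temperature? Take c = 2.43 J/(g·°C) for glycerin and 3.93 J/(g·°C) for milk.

Conservation of energy gives ΣQ = 0:
695·2.43·(T − 40.5) + 567·3.93·(T − 5.29) = 0
1688.9(T − 40.5) + 2228.3(T − 5.29) = 0
(1688.9 + 2228.3) T = 1688.9·40.5 + 2228.3·5.29
T = 80186 / 3917.2 = 20.5 °C

T_f ≈ 20.5 °C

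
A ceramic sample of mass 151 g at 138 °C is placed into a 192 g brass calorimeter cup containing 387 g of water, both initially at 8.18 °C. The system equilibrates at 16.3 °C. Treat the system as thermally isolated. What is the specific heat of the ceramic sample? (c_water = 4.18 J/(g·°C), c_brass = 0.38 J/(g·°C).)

Setting the total heat transfer to zero:
151·c·(16.3 − 138) + 387·4.18·(16.3 − 8.18) + 192·0.38·(16.3 − 8.18) = 0
-18377 c = -13728
c = -13728/-18377 ≈ 0.747 J/(g·°C)

c ≈ 0.747 J/(g·°C)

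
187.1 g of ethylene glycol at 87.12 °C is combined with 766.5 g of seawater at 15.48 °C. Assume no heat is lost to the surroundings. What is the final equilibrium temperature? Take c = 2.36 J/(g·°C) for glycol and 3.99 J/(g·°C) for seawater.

T_f ≈ 24.5 °C

Energy conservation, ΣQ = 0:
187.1×2.36×(T − 87.12) + 766.5×3.99×(T − 15.48) = 0
441.56(T − 87.12) + 3058.3(T − 15.48) = 0
3499.9 T = 85811
T = 85811/3499.9 ≈ 24.52 °C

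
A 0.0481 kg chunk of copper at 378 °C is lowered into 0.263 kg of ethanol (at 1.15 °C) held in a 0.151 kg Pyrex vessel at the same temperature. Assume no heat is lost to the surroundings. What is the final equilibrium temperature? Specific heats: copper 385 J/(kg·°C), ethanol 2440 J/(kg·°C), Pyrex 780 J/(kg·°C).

T_f ≈ 10.1 °C

Heat gained plus heat lost sum to zero:
0.0481×385×(T − 378) + 0.263×2440×(T − 1.15) + 0.151×780×(T − 1.15) = 0
778.02 T = 7873.4
T = 7873.4 / 778.02 = 10.1 °C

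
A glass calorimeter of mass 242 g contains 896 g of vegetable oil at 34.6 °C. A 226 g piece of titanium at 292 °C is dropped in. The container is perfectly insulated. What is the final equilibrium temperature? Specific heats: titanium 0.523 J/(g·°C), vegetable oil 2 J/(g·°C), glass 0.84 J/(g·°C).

T_f ≈ 49.0 °C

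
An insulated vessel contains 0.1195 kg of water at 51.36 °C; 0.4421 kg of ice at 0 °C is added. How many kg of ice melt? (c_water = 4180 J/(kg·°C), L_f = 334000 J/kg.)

Cooling the water to 0 °C releases 0.1195×4180×51.36 = 25655 J.
To melt every bit of ice: 0.4421×334000 = 147661 J.
That's not enough to melt it all — equilibrium is at 0 °C with ice remaining.
Mass melted = 25655/334000 ≈ 0.07681 kg.

m_melted ≈ 0.0768 kg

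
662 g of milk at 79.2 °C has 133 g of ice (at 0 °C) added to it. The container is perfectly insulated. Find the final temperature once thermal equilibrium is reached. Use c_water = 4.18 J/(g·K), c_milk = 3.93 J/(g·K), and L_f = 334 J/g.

T_f ≈ 51.2 °C

Sum of m c ΔT and latent-heat terms is zero:
melt ice: 133·334 = 44422
  warm the meltwater: 555.94 T
  milk: 2601.7(T − 79.2)
3157.6 T = 206051 − 44422 = 161629
T ≈ 51.19 °C — above 0 °C, consistent with complete melting.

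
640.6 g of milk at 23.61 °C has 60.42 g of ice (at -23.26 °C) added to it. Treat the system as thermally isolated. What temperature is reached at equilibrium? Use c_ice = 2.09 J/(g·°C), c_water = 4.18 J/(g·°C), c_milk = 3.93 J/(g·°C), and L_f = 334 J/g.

T_f ≈ 13.1 °C

Sum of m c ΔT and latent-heat terms is zero:
warm ice to 0 °C: 60.42·2.09·(0 − (-23.26)) = 2937.2; melt ice: 60.42·334 = 20180; warm the meltwater: 252.56 T; milk: 2517.6(T − 23.61)
2770.1 T = 59440 − 23118 = 36322
T ≈ 13.11 °C. Since T > 0 °C, the all-ice-melts assumption holds.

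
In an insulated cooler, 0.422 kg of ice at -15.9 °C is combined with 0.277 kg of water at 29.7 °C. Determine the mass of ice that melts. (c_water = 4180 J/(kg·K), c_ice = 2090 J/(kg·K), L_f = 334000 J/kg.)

m_melted ≈ 0.061 kg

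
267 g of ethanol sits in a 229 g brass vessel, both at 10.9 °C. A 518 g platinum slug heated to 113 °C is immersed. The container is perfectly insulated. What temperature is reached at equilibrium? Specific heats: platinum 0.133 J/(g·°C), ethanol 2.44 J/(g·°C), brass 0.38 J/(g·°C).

T_f ≈ 19.6 °C

Energy conservation, ΣQ = 0:
518×0.133×(T − 113) + 267×2.44×(T − 10.9) + 229×0.38×(T − 10.9) = 0
807.39 T = 15835
T = 15835 / 807.39 = 19.6 °C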